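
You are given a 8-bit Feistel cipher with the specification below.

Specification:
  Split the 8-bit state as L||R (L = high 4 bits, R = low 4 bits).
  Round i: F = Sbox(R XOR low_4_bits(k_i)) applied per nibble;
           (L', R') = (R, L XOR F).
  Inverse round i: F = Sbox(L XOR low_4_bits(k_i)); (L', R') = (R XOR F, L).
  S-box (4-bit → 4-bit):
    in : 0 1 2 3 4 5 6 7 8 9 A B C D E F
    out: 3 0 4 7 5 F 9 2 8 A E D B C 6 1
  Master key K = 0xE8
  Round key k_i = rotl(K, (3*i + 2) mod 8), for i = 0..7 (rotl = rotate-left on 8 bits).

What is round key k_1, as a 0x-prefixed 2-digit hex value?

0x1D

K = 0xE8
k_0 = rotl(K, (3*0+2) mod 8) = rotl(K, 2) = 0xA3
k_1 = rotl(K, (3*1+2) mod 8) = rotl(K, 5) = 0x1D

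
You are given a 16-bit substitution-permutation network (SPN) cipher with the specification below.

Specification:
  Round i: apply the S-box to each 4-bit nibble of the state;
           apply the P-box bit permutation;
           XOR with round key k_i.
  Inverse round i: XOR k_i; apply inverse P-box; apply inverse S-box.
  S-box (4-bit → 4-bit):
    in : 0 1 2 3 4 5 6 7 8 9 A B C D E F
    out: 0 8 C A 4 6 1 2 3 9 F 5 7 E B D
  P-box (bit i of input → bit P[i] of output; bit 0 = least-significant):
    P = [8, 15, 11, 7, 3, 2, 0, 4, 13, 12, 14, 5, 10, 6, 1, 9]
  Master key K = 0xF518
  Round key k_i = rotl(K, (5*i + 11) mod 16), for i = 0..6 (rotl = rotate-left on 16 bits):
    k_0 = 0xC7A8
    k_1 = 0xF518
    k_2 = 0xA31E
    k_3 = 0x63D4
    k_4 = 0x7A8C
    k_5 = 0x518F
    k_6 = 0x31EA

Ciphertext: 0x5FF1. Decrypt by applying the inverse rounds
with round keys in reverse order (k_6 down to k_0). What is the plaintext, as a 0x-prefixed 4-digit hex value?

0xA9DE

s_0 = ciphertext = 0x5FF1
s_1 = InvRound(s_0, k_6) = 0xFBF4
s_2 = InvRound(s_1, k_5) = 0xD9F5
s_3 = InvRound(s_2, k_4) = 0x39F8
s_4 = InvRound(s_3, k_3) = 0x1D84
s_5 = InvRound(s_4, k_2) = 0xF89D
s_6 = InvRound(s_5, k_1) = 0x605F
s_7 = InvRound(s_6, k_0) = 0xA9DE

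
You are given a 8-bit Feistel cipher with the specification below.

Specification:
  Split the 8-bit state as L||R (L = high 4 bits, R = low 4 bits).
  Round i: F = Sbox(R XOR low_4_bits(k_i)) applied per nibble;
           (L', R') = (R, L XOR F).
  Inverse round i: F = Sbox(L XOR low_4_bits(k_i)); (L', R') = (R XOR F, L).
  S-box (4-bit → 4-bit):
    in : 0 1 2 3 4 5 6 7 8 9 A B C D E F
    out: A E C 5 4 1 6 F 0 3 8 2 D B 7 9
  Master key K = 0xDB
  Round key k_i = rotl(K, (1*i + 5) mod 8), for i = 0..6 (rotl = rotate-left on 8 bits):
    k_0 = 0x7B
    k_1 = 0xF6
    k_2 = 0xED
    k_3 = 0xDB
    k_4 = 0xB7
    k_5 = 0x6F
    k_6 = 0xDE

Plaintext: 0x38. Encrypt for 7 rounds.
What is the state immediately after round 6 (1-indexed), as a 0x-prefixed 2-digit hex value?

s_0 = plaintext = 0x38
s_1 = Round(s_0, k_0) = 0x86
s_2 = Round(s_1, k_1) = 0x62
s_3 = Round(s_2, k_2) = 0x2F
s_4 = Round(s_3, k_3) = 0xF6
s_5 = Round(s_4, k_4) = 0x61
s_6 = Round(s_5, k_5) = 0x11
s_7 = Round(s_6, k_6) = 0x18

0x11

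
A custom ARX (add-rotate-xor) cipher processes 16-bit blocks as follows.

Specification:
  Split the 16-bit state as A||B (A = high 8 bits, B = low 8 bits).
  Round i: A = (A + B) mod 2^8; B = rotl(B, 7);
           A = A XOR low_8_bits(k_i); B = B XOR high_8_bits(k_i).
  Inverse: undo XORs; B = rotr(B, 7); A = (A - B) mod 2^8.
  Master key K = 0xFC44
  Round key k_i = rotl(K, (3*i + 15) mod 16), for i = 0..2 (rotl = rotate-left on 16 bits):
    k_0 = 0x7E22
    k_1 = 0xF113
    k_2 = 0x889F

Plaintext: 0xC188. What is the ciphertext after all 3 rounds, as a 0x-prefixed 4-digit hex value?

0x3DFE

s_0 = plaintext = 0xC188
s_1 = Round(s_0, k_0) = 0x6B3A
s_2 = Round(s_1, k_1) = 0xB6EC
s_3 = Round(s_2, k_2) = 0x3DFE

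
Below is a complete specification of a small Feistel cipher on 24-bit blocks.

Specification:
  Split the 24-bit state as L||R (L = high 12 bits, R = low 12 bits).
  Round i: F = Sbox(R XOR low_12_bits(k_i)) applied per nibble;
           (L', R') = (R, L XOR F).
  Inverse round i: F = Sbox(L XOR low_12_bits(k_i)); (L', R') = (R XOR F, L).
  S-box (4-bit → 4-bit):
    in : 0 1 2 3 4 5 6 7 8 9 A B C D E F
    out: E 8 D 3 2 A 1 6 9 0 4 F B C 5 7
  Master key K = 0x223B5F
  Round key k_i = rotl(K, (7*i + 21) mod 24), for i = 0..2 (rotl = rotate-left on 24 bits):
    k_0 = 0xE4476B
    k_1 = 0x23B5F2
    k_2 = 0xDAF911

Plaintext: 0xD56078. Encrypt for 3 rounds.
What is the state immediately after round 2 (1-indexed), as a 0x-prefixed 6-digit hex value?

s_0 = plaintext = 0xD56078
s_1 = Round(s_0, k_0) = 0x078BD5
s_2 = Round(s_1, k_1) = 0xBD55AE
s_3 = Round(s_2, k_2) = 0x5AE022

0xBD55AE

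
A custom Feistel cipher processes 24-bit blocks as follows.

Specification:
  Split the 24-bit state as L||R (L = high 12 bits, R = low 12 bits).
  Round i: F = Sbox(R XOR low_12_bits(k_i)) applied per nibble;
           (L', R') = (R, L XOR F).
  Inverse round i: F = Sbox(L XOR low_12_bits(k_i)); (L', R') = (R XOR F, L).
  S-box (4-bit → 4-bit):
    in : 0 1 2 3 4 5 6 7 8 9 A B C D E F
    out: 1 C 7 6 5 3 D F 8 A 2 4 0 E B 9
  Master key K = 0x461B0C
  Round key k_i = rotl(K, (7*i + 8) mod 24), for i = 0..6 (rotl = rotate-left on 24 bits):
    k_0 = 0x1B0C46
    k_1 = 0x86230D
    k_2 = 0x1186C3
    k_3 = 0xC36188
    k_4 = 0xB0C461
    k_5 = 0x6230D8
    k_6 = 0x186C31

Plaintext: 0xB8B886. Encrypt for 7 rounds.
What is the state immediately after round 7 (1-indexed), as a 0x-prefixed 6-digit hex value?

0xE3A266

s_0 = plaintext = 0xB8B886
s_1 = Round(s_0, k_0) = 0x886E8A
s_2 = Round(s_1, k_1) = 0xE8A609
s_3 = Round(s_2, k_2) = 0x609F88
s_4 = Round(s_3, k_3) = 0xF88D18
s_5 = Round(s_4, k_4) = 0xD18572
s_6 = Round(s_5, k_5) = 0x572E3A
s_7 = Round(s_6, k_6) = 0xE3A266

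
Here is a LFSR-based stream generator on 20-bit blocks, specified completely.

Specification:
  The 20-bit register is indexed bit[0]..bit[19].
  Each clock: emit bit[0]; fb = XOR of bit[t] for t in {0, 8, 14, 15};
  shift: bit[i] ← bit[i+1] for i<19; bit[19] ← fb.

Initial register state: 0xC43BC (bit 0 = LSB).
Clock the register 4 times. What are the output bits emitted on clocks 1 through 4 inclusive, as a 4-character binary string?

0011

reg_0 = 0xC43BC
clock 1: out=0, reg = 0x621DE
clock 2: out=0, reg = 0xB10EF
clock 3: out=1, reg = 0xD8877
clock 4: out=1, reg = 0x6C43B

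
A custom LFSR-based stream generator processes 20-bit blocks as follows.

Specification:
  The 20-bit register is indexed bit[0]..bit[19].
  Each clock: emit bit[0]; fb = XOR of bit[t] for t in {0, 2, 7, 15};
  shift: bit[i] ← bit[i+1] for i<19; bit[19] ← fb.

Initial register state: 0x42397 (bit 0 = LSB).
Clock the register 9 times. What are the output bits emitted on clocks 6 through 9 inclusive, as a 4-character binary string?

reg_0 = 0x42397
clock 1: out=1, reg = 0xA11CB
clock 2: out=1, reg = 0x508E5
clock 3: out=1, reg = 0xA8472
clock 4: out=0, reg = 0xD4239
clock 5: out=1, reg = 0xEA11C
clock 6: out=0, reg = 0x7508E
clock 7: out=0, reg = 0x3A847
clock 8: out=1, reg = 0x9D423
clock 9: out=1, reg = 0x4EA11

0011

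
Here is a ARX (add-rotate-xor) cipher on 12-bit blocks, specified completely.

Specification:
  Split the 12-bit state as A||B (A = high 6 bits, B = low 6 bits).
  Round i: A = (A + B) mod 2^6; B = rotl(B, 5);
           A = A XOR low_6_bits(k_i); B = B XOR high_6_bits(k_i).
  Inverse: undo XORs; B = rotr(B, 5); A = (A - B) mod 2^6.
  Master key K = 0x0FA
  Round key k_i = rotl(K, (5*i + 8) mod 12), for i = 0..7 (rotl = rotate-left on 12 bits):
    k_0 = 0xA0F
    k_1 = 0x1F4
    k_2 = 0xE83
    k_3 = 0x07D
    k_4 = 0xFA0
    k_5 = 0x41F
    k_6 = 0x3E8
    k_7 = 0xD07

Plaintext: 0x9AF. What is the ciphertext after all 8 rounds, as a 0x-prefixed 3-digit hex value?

0x039

s_0 = plaintext = 0x9AF
s_1 = Round(s_0, k_0) = 0x69F
s_2 = Round(s_1, k_1) = 0x368
s_3 = Round(s_2, k_2) = 0xDAE
s_4 = Round(s_3, k_3) = 0x656
s_5 = Round(s_4, k_4) = 0x3F5
s_6 = Round(s_5, k_5) = 0x6EA
s_7 = Round(s_6, k_6) = 0xB5A
s_8 = Round(s_7, k_7) = 0x039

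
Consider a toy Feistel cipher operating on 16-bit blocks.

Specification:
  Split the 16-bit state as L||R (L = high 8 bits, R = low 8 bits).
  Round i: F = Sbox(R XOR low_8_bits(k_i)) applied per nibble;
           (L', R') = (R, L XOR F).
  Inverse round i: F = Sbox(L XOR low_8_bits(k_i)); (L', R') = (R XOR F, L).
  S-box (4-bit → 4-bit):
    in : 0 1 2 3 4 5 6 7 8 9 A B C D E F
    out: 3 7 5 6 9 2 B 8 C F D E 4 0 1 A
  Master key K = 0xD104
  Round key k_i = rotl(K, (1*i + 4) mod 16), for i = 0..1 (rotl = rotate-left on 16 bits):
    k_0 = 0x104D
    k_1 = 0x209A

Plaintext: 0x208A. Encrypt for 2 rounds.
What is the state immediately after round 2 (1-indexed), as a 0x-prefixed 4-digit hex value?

s_0 = plaintext = 0x208A
s_1 = Round(s_0, k_0) = 0x8A68
s_2 = Round(s_1, k_1) = 0x682F

0x682F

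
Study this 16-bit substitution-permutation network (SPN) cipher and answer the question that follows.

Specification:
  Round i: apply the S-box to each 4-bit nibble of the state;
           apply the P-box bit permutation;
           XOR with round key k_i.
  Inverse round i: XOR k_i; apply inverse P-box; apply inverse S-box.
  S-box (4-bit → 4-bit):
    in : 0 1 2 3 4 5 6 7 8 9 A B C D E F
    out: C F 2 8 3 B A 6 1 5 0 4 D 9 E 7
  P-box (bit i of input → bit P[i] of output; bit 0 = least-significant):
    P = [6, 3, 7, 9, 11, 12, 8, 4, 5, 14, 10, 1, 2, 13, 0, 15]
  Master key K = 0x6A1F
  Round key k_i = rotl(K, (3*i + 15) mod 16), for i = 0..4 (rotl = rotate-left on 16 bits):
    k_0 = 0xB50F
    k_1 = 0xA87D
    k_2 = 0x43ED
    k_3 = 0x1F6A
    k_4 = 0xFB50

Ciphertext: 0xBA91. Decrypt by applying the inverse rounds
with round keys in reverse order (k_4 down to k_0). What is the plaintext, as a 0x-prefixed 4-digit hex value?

0x64B3

s_0 = ciphertext = 0xBA91
s_1 = InvRound(s_0, k_4) = 0xB2B9
s_2 = InvRound(s_1, k_3) = 0xE0C9
s_3 = InvRound(s_2, k_2) = 0x58B3
s_4 = InvRound(s_3, k_1) = 0x562F
s_5 = InvRound(s_4, k_0) = 0x64B3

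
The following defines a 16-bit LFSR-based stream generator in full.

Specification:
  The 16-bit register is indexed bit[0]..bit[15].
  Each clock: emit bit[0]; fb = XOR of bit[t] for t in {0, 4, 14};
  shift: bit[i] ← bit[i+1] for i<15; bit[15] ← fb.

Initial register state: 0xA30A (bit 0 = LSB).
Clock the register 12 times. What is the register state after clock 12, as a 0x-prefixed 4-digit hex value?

0x858A

reg_0 = 0xA30A
clock 1: out=0, reg = 0x5185
clock 2: out=1, reg = 0x28C2
clock 3: out=0, reg = 0x1461
clock 4: out=1, reg = 0x8A30
clock 5: out=0, reg = 0xC518
clock 6: out=0, reg = 0x628C
clock 7: out=0, reg = 0xB146
clock 8: out=0, reg = 0x58A3
clock 9: out=1, reg = 0x2C51
clock 10: out=1, reg = 0x1628
clock 11: out=0, reg = 0x0B14
clock 12: out=0, reg = 0x858A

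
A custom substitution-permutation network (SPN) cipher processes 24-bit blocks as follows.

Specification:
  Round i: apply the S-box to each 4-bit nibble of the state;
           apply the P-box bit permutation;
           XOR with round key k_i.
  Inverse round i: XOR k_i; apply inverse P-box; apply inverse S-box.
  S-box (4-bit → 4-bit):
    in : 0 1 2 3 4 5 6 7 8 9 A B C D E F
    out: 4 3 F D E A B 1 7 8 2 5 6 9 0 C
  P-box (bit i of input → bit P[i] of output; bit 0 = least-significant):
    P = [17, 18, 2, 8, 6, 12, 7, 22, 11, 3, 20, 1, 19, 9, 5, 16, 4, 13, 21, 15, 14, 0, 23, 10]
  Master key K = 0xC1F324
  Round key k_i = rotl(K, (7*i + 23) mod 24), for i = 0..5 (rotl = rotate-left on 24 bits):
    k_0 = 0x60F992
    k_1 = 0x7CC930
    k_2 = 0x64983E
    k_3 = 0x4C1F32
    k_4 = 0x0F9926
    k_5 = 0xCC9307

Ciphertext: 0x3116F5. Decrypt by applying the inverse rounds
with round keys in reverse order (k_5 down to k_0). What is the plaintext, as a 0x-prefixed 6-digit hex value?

0xEA219D

s_0 = ciphertext = 0x3116F5
s_1 = InvRound(s_0, k_5) = 0xF33F35
s_2 = InvRound(s_1, k_4) = 0x421F9A
s_3 = InvRound(s_2, k_3) = 0xEEBA01
s_4 = InvRound(s_3, k_2) = 0xC185EB
s_5 = InvRound(s_4, k_1) = 0x2BD2BA
s_6 = InvRound(s_5, k_0) = 0xEA219D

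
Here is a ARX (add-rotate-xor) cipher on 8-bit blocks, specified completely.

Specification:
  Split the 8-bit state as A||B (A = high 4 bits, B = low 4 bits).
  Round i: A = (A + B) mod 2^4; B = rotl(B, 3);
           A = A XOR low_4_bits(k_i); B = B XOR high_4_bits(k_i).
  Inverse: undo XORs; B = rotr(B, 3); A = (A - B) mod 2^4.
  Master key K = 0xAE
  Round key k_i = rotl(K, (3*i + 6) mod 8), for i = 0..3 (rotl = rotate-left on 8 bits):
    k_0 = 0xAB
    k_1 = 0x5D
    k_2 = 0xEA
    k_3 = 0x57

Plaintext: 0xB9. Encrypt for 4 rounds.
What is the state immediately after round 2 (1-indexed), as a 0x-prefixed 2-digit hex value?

s_0 = plaintext = 0xB9
s_1 = Round(s_0, k_0) = 0xF6
s_2 = Round(s_1, k_1) = 0x86
s_3 = Round(s_2, k_2) = 0x4D
s_4 = Round(s_3, k_3) = 0x6B

0x86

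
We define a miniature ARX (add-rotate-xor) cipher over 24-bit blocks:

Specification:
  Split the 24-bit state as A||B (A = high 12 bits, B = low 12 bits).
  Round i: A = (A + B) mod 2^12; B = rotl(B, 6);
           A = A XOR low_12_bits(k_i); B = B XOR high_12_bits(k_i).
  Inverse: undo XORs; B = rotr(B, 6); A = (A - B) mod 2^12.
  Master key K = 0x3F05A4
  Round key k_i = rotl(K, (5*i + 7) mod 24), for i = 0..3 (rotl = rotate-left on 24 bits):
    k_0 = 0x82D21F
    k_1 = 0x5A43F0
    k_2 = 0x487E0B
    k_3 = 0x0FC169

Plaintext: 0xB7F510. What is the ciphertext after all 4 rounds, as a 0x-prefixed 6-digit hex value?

s_0 = plaintext = 0xB7F510
s_1 = Round(s_0, k_0) = 0x290C39
s_2 = Round(s_1, k_1) = 0xD39BD4
s_3 = Round(s_2, k_2) = 0x7061A8
s_4 = Round(s_3, k_3) = 0x9C7AFA

0x9C7AFA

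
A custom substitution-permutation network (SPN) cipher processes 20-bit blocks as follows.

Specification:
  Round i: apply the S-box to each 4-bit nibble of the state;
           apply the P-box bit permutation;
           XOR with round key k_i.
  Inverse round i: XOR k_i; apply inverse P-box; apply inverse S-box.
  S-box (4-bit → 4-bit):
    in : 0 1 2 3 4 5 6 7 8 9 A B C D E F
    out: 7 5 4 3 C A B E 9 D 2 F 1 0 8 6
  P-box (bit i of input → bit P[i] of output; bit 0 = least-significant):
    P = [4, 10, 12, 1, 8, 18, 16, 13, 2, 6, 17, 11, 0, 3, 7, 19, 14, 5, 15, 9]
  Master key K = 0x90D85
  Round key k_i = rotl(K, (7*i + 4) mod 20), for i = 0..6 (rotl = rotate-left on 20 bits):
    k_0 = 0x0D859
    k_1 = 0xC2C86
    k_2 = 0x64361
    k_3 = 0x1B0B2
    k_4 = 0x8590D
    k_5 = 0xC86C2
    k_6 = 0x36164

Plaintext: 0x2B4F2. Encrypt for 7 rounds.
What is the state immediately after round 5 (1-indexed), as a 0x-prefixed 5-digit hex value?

0x224E1

s_0 = plaintext = 0x2B4F2
s_1 = Round(s_0, k_0) = 0xF40D0
s_2 = Round(s_1, k_1) = 0x6B872
s_3 = Round(s_2, k_2) = 0xB39CC
s_4 = Round(s_3, k_3) = 0x37B8F
s_5 = Round(s_4, k_4) = 0x224E1
s_6 = Round(s_5, k_5) = 0xE3E52
s_7 = Round(s_6, k_6) = 0x75B6D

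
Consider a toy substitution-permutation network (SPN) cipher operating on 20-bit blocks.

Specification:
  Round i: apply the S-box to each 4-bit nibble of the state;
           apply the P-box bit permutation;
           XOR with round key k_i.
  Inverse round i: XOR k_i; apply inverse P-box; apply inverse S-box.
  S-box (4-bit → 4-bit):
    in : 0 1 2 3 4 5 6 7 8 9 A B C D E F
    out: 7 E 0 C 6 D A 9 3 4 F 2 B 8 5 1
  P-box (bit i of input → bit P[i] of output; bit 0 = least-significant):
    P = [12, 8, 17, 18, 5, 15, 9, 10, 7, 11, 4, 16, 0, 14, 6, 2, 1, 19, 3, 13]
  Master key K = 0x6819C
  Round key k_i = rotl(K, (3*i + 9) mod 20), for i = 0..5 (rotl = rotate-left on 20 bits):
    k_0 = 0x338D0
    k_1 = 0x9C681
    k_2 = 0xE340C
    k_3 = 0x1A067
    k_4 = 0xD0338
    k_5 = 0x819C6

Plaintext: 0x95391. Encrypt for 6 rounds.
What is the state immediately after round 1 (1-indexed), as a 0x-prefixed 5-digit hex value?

0x43B8D

s_0 = plaintext = 0x95391
s_1 = Round(s_0, k_0) = 0x43B8D
s_2 = Round(s_1, k_1) = 0x54EED
s_3 = Round(s_2, k_2) = 0xA56F6
s_4 = Round(s_3, k_3) = 0xC8908
s_5 = Round(s_4, k_4) = 0x5F00B
s_6 = Round(s_5, k_5) = 0x8B27D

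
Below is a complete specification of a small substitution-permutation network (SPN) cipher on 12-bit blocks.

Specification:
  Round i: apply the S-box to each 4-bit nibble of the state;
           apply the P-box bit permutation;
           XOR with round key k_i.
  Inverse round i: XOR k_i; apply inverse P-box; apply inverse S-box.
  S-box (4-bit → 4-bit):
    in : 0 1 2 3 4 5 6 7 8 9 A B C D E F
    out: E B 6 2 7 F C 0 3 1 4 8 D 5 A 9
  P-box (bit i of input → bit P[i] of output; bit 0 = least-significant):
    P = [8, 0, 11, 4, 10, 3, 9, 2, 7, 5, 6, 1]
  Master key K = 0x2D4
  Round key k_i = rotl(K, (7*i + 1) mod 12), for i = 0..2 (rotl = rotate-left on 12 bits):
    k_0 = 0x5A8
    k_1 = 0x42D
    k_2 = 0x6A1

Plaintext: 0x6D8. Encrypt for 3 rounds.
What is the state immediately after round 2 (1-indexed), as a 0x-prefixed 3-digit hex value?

s_0 = plaintext = 0x6D8
s_1 = Round(s_0, k_0) = 0x2EB
s_2 = Round(s_1, k_1) = 0x451
s_3 = Round(s_2, k_2) = 0x15C

0x451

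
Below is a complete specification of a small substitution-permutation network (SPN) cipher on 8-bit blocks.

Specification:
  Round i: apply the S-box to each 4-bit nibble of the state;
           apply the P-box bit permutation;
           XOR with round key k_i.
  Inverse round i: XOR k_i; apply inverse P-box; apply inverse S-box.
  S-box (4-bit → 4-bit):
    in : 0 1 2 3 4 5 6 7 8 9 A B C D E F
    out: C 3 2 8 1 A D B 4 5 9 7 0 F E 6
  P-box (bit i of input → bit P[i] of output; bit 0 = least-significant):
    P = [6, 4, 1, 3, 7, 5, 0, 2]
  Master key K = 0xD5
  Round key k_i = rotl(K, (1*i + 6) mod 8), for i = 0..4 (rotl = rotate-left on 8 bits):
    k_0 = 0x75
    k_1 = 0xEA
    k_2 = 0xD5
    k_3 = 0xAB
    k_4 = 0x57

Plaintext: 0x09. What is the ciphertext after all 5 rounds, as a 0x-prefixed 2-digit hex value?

s_0 = plaintext = 0x09
s_1 = Round(s_0, k_0) = 0x32
s_2 = Round(s_1, k_1) = 0xFE
s_3 = Round(s_2, k_2) = 0xEE
s_4 = Round(s_3, k_3) = 0x94
s_5 = Round(s_4, k_4) = 0x96

0x96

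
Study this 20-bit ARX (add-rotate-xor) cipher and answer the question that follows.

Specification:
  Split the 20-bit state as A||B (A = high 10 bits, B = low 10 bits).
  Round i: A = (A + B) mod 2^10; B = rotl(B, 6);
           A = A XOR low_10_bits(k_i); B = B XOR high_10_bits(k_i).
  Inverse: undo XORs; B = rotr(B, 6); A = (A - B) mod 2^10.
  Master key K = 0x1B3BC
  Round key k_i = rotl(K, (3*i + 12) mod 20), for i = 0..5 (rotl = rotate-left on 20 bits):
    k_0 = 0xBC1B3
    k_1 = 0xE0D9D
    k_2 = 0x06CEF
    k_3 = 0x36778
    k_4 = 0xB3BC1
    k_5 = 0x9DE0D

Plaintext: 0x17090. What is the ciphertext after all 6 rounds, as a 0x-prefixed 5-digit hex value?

0xE537E

s_0 = plaintext = 0x17090
s_1 = Round(s_0, k_0) = 0x57EF9
s_2 = Round(s_1, k_1) = 0x715EC
s_3 = Round(s_2, k_2) = 0xD7B05
s_4 = Round(s_3, k_3) = 0x46DA9
s_5 = Round(s_4, k_4) = 0x41494
s_6 = Round(s_5, k_5) = 0xE537E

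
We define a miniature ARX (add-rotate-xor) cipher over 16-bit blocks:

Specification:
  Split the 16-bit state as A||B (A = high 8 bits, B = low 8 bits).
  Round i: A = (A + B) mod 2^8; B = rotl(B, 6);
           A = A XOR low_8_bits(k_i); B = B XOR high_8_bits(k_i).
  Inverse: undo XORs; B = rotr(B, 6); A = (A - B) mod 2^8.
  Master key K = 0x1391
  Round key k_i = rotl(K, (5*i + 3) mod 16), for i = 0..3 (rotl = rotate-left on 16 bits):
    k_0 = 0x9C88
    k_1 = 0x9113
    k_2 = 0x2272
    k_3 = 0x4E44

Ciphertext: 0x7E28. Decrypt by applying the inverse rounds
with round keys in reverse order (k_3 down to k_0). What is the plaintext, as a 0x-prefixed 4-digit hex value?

0xEC85

s_0 = ciphertext = 0x7E28
s_1 = InvRound(s_0, k_3) = 0xA199
s_2 = InvRound(s_1, k_2) = 0xE5EE
s_3 = InvRound(s_2, k_1) = 0xF9FD
s_4 = InvRound(s_3, k_0) = 0xEC85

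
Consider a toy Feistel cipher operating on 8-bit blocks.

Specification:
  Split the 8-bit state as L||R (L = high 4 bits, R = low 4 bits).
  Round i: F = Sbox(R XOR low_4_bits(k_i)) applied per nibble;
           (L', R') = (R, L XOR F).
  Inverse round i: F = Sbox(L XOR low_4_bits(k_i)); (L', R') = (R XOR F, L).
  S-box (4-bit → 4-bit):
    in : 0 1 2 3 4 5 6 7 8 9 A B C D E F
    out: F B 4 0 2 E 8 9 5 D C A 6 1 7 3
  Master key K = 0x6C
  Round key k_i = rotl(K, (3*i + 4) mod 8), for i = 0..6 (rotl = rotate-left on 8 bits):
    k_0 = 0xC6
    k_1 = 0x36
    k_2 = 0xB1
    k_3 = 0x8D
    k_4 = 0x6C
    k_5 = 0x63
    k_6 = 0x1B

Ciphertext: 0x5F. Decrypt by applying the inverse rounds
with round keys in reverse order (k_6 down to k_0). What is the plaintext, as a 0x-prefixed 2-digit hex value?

s_0 = ciphertext = 0x5F
s_1 = InvRound(s_0, k_6) = 0x85
s_2 = InvRound(s_1, k_5) = 0xF8
s_3 = InvRound(s_2, k_4) = 0x8F
s_4 = InvRound(s_3, k_3) = 0x18
s_5 = InvRound(s_4, k_2) = 0x71
s_6 = InvRound(s_5, k_1) = 0xA7
s_7 = InvRound(s_6, k_0) = 0x1A

0x1A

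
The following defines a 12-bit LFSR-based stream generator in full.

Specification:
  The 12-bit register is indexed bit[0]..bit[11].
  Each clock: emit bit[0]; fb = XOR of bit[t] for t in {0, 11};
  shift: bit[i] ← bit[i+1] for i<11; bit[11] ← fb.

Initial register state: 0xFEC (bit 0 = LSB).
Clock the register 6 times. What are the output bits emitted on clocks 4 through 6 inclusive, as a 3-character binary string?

reg_0 = 0xFEC
clock 1: out=0, reg = 0xFF6
clock 2: out=0, reg = 0xFFB
clock 3: out=1, reg = 0x7FD
clock 4: out=1, reg = 0xBFE
clock 5: out=0, reg = 0xDFF
clock 6: out=1, reg = 0x6FF

101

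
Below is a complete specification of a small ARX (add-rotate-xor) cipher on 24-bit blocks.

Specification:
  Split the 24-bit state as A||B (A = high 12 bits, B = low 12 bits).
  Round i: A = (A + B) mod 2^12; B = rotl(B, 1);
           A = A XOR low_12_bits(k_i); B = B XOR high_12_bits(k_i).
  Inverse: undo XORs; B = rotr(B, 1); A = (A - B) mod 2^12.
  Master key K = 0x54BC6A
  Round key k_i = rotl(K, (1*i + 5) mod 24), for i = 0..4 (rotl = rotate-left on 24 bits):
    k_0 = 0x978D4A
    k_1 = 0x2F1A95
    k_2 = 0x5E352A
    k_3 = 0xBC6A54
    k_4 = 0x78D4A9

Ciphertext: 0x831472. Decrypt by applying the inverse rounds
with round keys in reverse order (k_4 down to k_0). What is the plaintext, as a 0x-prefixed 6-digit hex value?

0xD69F9F

s_0 = ciphertext = 0x831472
s_1 = InvRound(s_0, k_4) = 0x2999FF
s_2 = InvRound(s_1, k_3) = 0xFB191C
s_3 = InvRound(s_2, k_2) = 0xC1CE7F
s_4 = InvRound(s_3, k_1) = 0x042647
s_5 = InvRound(s_4, k_0) = 0xD69F9F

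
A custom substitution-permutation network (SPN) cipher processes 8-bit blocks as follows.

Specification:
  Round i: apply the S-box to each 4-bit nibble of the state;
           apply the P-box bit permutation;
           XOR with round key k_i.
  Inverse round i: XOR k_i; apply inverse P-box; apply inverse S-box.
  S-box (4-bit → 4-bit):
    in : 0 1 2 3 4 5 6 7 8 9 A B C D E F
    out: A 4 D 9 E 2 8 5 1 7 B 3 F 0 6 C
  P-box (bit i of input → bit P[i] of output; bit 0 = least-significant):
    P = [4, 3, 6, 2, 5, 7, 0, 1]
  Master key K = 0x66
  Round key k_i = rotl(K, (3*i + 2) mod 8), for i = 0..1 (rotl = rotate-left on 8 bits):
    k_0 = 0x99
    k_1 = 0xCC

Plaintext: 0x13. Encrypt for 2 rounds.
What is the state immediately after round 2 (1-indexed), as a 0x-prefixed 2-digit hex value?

0xB0

s_0 = plaintext = 0x13
s_1 = Round(s_0, k_0) = 0x8C
s_2 = Round(s_1, k_1) = 0xB0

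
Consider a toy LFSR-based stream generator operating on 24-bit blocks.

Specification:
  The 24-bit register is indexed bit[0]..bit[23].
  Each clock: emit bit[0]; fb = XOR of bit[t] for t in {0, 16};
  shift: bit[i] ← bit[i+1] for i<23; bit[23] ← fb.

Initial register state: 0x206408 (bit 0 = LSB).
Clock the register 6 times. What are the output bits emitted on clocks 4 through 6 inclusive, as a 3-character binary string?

reg_0 = 0x206408
clock 1: out=0, reg = 0x103204
clock 2: out=0, reg = 0x081902
clock 3: out=0, reg = 0x040C81
clock 4: out=1, reg = 0x820640
clock 5: out=0, reg = 0x410320
clock 6: out=0, reg = 0xA08190

100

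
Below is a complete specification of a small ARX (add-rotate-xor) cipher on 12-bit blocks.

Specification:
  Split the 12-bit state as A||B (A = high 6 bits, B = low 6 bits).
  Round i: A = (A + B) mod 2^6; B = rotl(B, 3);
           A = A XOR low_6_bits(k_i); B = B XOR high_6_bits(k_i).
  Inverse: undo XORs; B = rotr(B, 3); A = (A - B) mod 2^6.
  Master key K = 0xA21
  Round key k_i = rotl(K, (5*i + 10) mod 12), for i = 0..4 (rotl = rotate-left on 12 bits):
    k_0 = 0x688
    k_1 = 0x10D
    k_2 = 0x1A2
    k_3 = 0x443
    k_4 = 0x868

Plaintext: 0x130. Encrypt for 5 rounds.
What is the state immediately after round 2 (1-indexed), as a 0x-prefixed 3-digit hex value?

s_0 = plaintext = 0x130
s_1 = Round(s_0, k_0) = 0xF1C
s_2 = Round(s_1, k_1) = 0x567
s_3 = Round(s_2, k_2) = 0x7BA
s_4 = Round(s_3, k_3) = 0x6C6
s_5 = Round(s_4, k_4) = 0x251

0x567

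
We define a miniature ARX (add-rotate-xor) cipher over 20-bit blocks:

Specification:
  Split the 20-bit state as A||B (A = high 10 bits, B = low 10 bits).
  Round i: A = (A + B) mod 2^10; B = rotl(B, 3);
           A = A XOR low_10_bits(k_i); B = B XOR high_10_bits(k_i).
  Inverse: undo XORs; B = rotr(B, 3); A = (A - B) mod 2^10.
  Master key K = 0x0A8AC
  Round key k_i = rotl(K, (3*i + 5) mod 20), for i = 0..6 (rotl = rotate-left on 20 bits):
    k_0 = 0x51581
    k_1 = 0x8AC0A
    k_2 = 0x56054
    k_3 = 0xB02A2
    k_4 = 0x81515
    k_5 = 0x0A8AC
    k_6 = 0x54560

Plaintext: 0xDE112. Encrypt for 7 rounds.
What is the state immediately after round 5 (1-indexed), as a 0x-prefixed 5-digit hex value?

s_0 = plaintext = 0xDE112
s_1 = Round(s_0, k_0) = 0x42DD7
s_2 = Round(s_1, k_1) = 0xBA090
s_3 = Round(s_2, k_2) = 0xCB1D9
s_4 = Round(s_3, k_3) = 0xE9C0B
s_5 = Round(s_4, k_4) = 0xA9E5D
s_6 = Round(s_5, k_5) = 0x6A2C6
s_7 = Round(s_6, k_6) = 0x43B64

0xA9E5D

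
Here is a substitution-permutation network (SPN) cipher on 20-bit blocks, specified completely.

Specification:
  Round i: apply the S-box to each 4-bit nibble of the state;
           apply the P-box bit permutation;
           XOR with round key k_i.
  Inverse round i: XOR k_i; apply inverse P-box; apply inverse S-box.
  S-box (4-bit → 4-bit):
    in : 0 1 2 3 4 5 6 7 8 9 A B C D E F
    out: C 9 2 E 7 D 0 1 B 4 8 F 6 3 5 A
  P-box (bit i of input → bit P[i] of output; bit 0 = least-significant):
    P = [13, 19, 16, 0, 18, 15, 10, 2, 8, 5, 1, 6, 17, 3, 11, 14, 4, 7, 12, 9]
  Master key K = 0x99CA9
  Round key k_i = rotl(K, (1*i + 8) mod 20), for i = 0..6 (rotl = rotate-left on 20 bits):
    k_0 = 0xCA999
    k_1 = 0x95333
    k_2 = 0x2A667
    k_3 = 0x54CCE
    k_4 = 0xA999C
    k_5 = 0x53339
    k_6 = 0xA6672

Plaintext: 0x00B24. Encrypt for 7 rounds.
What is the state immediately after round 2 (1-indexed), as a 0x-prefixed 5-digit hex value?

s_0 = plaintext = 0x00B24
s_1 = Round(s_0, k_0) = 0x552FB
s_2 = Round(s_1, k_1) = 0x2A906
s_3 = Round(s_2, k_2) = 0x2E2E1
s_4 = Round(s_3, k_3) = 0x3606F
s_5 = Round(s_4, k_4) = 0x28B5F
s_6 = Round(s_5, k_5) = 0xB76D6
s_7 = Round(s_6, k_6) = 0xCF4E2

0x2A906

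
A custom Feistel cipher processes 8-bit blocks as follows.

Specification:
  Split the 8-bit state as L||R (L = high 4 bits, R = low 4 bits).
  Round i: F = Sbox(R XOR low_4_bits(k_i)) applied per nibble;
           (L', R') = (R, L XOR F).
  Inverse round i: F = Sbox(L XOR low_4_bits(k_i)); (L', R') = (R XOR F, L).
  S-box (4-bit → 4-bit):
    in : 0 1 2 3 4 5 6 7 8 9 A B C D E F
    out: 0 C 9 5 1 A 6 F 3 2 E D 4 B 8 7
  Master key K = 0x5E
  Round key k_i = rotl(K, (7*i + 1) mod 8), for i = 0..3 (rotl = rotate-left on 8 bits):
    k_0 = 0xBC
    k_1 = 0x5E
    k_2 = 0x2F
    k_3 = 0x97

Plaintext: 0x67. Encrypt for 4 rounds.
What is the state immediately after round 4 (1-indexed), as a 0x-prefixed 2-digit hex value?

s_0 = plaintext = 0x67
s_1 = Round(s_0, k_0) = 0x7B
s_2 = Round(s_1, k_1) = 0xBD
s_3 = Round(s_2, k_2) = 0xD2
s_4 = Round(s_3, k_3) = 0x27

0x27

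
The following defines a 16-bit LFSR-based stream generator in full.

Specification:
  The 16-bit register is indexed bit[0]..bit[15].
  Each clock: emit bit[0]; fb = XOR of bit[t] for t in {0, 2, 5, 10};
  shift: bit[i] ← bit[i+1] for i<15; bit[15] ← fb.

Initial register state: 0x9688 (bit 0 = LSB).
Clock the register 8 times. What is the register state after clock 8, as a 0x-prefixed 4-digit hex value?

0x7B96

reg_0 = 0x9688
clock 1: out=0, reg = 0xCB44
clock 2: out=0, reg = 0xE5A2
clock 3: out=0, reg = 0x72D1
clock 4: out=1, reg = 0xB968
clock 5: out=0, reg = 0xDCB4
clock 6: out=0, reg = 0xEE5A
clock 7: out=0, reg = 0xF72D
clock 8: out=1, reg = 0x7B96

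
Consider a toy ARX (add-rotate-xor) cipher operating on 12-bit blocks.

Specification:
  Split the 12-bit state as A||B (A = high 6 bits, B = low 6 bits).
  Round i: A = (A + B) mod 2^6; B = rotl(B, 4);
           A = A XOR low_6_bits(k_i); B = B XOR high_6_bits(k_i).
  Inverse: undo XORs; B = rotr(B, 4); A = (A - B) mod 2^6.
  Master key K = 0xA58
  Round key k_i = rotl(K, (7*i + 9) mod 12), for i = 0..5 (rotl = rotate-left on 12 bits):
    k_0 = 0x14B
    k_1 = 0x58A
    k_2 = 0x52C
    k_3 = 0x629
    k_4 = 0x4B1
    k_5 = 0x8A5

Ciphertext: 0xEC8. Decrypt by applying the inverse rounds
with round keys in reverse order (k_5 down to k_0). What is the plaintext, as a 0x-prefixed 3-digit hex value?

s_0 = ciphertext = 0xEC8
s_1 = InvRound(s_0, k_5) = 0xD2A
s_2 = InvRound(s_1, k_4) = 0x8A3
s_3 = InvRound(s_2, k_3) = 0x72F
s_4 = InvRound(s_3, k_2) = 0x06F
s_5 = InvRound(s_4, k_1) = 0x927
s_6 = InvRound(s_5, k_0) = 0x94A

0x94A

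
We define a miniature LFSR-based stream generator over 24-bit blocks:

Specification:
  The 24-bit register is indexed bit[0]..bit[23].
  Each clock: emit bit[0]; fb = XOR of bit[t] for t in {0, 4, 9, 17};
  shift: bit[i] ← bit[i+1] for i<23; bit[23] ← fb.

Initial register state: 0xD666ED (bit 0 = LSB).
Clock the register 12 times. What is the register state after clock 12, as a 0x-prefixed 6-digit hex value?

reg_0 = 0xD666ED
clock 1: out=1, reg = 0xEB3376
clock 2: out=0, reg = 0xF599BB
clock 3: out=1, reg = 0x7ACCDD
clock 4: out=1, reg = 0xBD666E
clock 5: out=0, reg = 0xDEB337
clock 6: out=1, reg = 0x6F599B
clock 7: out=1, reg = 0xB7ACCD
clock 8: out=1, reg = 0x5BD666
clock 9: out=0, reg = 0x2DEB33
clock 10: out=1, reg = 0x96F599
clock 11: out=1, reg = 0xCB7ACC
clock 12: out=0, reg = 0x65BD66

0x65BD66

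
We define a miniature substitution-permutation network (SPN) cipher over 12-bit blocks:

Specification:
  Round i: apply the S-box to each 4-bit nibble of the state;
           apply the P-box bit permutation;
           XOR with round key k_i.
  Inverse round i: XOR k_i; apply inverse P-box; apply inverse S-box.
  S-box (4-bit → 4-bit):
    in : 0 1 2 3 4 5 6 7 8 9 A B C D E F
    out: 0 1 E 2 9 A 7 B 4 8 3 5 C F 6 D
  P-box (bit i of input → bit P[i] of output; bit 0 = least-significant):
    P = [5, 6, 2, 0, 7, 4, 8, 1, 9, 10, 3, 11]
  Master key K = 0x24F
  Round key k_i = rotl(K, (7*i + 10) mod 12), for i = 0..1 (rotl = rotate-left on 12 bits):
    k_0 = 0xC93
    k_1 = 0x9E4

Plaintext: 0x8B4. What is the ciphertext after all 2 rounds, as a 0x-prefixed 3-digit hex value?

s_0 = plaintext = 0x8B4
s_1 = Round(s_0, k_0) = 0xD3A
s_2 = Round(s_1, k_1) = 0x79C

0x79C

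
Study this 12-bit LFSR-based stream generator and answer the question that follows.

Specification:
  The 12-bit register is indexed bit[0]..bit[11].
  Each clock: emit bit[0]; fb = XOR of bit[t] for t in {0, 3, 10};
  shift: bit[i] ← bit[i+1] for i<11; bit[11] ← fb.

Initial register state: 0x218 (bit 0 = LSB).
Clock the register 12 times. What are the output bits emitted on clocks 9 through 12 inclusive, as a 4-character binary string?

reg_0 = 0x218
clock 1: out=0, reg = 0x90C
clock 2: out=0, reg = 0xC86
clock 3: out=0, reg = 0xE43
clock 4: out=1, reg = 0x721
clock 5: out=1, reg = 0x390
clock 6: out=0, reg = 0x1C8
clock 7: out=0, reg = 0x8E4
clock 8: out=0, reg = 0x472
clock 9: out=0, reg = 0xA39
clock 10: out=1, reg = 0x51C
clock 11: out=0, reg = 0x28E
clock 12: out=0, reg = 0x947

0100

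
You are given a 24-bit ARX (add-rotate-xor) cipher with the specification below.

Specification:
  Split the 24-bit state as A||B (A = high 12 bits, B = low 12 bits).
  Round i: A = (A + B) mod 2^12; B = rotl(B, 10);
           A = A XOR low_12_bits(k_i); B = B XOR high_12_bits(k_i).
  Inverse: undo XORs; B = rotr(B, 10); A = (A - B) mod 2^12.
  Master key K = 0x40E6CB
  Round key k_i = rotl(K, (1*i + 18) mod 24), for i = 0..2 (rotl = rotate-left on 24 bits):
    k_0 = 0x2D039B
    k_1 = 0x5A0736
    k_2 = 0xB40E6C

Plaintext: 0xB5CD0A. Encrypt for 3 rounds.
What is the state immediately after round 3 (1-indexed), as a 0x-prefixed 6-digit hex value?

s_0 = plaintext = 0xB5CD0A
s_1 = Round(s_0, k_0) = 0xBFD992
s_2 = Round(s_1, k_1) = 0x2B9FC4
s_3 = Round(s_2, k_2) = 0xC118B1

0xC118B1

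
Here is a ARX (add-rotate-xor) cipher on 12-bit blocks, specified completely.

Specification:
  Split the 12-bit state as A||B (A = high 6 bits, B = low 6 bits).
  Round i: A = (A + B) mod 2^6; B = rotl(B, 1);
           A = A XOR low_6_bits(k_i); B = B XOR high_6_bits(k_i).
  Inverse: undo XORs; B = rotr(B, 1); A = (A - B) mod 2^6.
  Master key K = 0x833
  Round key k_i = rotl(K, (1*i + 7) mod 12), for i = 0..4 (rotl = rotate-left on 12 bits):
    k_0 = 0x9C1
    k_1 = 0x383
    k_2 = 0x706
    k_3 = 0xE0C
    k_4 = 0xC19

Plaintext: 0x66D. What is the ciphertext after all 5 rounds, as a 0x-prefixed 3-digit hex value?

0x78E

s_0 = plaintext = 0x66D
s_1 = Round(s_0, k_0) = 0x1FC
s_2 = Round(s_1, k_1) = 0x037
s_3 = Round(s_2, k_2) = 0xC73
s_4 = Round(s_3, k_3) = 0xA1F
s_5 = Round(s_4, k_4) = 0x78E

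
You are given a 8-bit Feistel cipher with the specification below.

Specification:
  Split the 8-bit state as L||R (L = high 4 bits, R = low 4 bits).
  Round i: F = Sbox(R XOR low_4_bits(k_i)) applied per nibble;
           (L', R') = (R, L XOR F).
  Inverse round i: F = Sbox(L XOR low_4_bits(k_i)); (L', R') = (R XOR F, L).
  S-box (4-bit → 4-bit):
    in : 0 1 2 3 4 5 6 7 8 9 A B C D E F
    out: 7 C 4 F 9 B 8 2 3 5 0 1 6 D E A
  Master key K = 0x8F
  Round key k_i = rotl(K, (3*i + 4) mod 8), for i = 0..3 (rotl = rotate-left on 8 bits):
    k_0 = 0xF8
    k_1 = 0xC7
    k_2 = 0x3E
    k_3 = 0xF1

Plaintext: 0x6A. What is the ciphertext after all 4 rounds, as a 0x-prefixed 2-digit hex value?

0x84

s_0 = plaintext = 0x6A
s_1 = Round(s_0, k_0) = 0xA2
s_2 = Round(s_1, k_1) = 0x21
s_3 = Round(s_2, k_2) = 0x18
s_4 = Round(s_3, k_3) = 0x84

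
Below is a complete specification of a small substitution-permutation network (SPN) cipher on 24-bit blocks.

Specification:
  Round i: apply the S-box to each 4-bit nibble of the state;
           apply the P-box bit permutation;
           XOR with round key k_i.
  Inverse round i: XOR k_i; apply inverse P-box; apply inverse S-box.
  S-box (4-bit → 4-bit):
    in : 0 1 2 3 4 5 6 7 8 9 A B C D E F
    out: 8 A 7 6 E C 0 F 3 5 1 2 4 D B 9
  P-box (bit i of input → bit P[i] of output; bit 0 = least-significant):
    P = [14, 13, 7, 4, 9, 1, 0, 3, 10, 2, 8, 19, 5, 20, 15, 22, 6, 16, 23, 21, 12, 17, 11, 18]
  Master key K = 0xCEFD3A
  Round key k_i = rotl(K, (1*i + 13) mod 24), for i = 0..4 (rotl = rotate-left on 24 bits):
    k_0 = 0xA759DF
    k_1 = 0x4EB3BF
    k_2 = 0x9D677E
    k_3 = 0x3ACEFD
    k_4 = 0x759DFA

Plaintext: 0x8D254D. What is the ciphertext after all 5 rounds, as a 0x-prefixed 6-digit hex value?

s_0 = plaintext = 0x8D254D
s_1 = Round(s_0, k_0) = 0x1D8824
s_2 = Round(s_1, k_1) = 0xF89548
s_3 = Round(s_2, k_2) = 0x909615
s_4 = Round(s_3, k_3) = 0x1A5647
s_5 = Round(s_4, k_4) = 0x337D21

0x337D21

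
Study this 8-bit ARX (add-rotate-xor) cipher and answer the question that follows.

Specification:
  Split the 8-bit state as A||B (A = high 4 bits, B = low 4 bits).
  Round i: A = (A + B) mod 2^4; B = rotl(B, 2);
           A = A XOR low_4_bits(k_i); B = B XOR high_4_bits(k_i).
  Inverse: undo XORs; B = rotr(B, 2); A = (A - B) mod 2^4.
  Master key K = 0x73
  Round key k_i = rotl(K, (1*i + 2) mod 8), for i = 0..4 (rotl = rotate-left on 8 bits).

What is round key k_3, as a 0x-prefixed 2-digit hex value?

K = 0x73
k_0 = rotl(K, (1*0+2) mod 8) = rotl(K, 2) = 0xCD
k_1 = rotl(K, (1*1+2) mod 8) = rotl(K, 3) = 0x9B
k_2 = rotl(K, (1*2+2) mod 8) = rotl(K, 4) = 0x37
k_3 = rotl(K, (1*3+2) mod 8) = rotl(K, 5) = 0x6E

0x6E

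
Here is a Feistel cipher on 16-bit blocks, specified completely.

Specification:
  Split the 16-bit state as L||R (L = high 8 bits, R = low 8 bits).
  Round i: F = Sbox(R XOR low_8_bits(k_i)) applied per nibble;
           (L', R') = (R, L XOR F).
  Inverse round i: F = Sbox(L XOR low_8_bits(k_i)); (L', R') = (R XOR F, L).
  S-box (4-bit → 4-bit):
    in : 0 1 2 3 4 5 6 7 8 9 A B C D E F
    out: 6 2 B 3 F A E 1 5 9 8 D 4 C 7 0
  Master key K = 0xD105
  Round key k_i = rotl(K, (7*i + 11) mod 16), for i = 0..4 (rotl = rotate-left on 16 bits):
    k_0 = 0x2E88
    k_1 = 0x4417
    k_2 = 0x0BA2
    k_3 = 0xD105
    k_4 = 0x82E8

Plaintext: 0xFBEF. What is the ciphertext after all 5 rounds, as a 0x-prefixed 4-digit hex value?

0x0FD9

s_0 = plaintext = 0xFBEF
s_1 = Round(s_0, k_0) = 0xEF1A
s_2 = Round(s_1, k_1) = 0x1A83
s_3 = Round(s_2, k_2) = 0x83A8
s_4 = Round(s_3, k_3) = 0xA80F
s_5 = Round(s_4, k_4) = 0x0FD9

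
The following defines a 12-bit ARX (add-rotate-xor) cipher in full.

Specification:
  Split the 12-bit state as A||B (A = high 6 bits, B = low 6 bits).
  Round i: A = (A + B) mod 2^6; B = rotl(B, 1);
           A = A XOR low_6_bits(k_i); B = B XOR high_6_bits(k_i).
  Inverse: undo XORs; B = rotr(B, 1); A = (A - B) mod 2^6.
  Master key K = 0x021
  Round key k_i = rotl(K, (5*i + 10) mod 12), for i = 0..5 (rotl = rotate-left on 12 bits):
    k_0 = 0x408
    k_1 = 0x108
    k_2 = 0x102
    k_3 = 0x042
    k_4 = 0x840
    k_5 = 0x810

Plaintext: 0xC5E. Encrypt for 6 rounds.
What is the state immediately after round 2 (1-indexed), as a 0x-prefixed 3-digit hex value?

s_0 = plaintext = 0xC5E
s_1 = Round(s_0, k_0) = 0x1EC
s_2 = Round(s_1, k_1) = 0xEDD
s_3 = Round(s_2, k_2) = 0x6BE
s_4 = Round(s_3, k_3) = 0x6BC
s_5 = Round(s_4, k_4) = 0x598
s_6 = Round(s_5, k_5) = 0xF90

0xEDD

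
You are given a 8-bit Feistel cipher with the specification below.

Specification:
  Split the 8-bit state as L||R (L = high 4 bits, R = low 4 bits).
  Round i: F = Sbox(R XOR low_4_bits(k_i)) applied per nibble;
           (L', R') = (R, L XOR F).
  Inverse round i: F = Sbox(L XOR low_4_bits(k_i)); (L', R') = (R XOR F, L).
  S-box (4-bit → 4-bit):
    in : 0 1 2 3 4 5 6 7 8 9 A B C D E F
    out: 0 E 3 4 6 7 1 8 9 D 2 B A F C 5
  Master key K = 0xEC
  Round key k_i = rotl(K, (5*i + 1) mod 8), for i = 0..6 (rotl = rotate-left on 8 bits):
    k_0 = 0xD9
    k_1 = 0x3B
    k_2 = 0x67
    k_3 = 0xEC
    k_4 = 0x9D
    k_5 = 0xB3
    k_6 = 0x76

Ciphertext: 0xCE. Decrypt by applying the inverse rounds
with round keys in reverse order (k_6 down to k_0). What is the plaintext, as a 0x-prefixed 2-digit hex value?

0x7E

s_0 = ciphertext = 0xCE
s_1 = InvRound(s_0, k_6) = 0xCC
s_2 = InvRound(s_1, k_5) = 0x9C
s_3 = InvRound(s_2, k_4) = 0xA9
s_4 = InvRound(s_3, k_3) = 0x8A
s_5 = InvRound(s_4, k_2) = 0xF8
s_6 = InvRound(s_5, k_1) = 0xEF
s_7 = InvRound(s_6, k_0) = 0x7E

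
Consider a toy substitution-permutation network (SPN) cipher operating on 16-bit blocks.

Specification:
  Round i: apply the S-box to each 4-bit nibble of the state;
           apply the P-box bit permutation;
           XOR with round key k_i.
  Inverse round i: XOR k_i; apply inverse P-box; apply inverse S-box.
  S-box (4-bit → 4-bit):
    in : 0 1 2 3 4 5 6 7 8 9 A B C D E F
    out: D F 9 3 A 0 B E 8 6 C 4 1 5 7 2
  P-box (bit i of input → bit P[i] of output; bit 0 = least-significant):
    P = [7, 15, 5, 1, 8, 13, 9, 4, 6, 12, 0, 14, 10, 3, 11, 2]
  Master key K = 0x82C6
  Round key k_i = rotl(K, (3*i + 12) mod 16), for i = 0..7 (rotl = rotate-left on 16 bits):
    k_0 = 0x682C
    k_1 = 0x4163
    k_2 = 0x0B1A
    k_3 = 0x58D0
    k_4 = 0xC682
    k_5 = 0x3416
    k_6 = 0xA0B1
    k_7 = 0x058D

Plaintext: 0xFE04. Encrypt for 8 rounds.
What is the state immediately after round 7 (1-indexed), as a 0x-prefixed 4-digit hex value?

s_0 = plaintext = 0xFE04
s_1 = Round(s_0, k_0) = 0xFB77
s_2 = Round(s_1, k_1) = 0xE358
s_3 = Round(s_2, k_2) = 0x1750
s_4 = Round(s_3, k_3) = 0x047F
s_5 = Round(s_4, k_4) = 0x3896
s_6 = Round(s_5, k_5) = 0xD29C
s_7 = Round(s_6, k_6) = 0xCE71
s_8 = Round(s_7, k_7) = 0xB37E

0xCE71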